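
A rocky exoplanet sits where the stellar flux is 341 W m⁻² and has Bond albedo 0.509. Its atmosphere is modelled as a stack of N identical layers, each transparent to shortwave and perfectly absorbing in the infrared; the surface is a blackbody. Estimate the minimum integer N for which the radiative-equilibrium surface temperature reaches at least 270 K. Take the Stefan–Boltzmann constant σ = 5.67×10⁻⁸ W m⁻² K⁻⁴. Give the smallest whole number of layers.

7

OLR = S(1−α)/4 = 41.86 W m⁻²; the top layer radiates at T_e = 164.8 K.
Since T_s⁴ = (N+1)T_e⁴, we need N ≥ (T_s/T_e)⁴ − 1 = 6.199.
So N ≥ 6.199; the smallest integer is N = 7.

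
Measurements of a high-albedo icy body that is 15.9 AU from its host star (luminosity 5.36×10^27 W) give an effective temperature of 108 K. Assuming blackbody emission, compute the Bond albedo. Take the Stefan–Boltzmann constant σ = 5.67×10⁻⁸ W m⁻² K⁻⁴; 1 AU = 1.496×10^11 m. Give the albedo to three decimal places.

0.591

d = 15.9 × 1.496×10^11 m = 2.379×10^12 m.
Spreading L over a sphere of radius d: S = 5.36×10^27/(4π·2.38×10^12²) = 75.39 W m⁻².
Rearranging the radiative balance, α = 1 − 4σT⁴/S.
σT⁴ = 7.714 W m⁻², so 4σT⁴ = 30.86 W m⁻².
Hence α = 1 − 30.86/75.39 = 0.5907.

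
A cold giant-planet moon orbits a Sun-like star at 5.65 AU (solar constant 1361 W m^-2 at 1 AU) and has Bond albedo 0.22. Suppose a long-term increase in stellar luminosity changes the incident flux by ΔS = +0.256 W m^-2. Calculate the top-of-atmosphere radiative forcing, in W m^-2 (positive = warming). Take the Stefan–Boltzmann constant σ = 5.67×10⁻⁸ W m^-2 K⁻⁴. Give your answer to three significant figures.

Flux at the orbit: S = 1361/(5.65)² = 42.63 W m^-2.
Only a fraction (1−α) is absorbed and it's spread over 4πR², so ΔF = (1−α)ΔS/4 = 0.04992 W m^-2.

0.0499 W m^-2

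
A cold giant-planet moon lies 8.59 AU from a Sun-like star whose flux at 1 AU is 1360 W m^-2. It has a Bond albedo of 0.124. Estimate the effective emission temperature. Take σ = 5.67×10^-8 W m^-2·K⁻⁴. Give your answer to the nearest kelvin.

92 K

Irradiance scales as 1/d², so S = 1360 W m^-2 × (1/8.59)² = 18.43 W m^-2.
Averaging over the sphere, the absorbed flux is S(1−α)/4 = 4.036 W m^-2.
Balancing against σT⁴: T = (4.036/5.67×10⁻⁸)^(1/4) = 91.86 K.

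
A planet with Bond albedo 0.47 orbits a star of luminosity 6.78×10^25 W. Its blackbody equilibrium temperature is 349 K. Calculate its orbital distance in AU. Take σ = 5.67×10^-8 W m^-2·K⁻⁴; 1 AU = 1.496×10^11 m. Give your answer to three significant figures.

The flux needed for this T is 4σT⁴/(1−0.47) = 6348 W m^-2.
S = L/(4πd²) → d = √(L/4πS) = √(6.78×10^25/(4π·6348)) = 2.915×10^10 m = 0.1949 AU.

0.195 AU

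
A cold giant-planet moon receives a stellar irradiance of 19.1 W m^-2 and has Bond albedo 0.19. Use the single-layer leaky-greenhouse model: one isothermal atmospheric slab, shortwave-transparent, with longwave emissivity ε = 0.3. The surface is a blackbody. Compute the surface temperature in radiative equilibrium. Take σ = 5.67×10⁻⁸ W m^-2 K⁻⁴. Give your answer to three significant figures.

94.6 K

Effective emission temperature (TOA balance): σT_e⁴ = S(1−α)/4 = 3.868 W m^-2 → T_e = 90.88 K.
Surface balance with a leaky layer gives σT_s⁴ = σT_e⁴·2/(2−ε), so T_s = T_e·[2/(2−0.3)]^(1/4) = 94.65 K.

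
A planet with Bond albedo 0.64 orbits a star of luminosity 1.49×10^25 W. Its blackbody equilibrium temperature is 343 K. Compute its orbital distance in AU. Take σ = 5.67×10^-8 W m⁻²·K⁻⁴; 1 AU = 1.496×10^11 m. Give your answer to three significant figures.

0.0779 AU

The flux needed for this T is 4σT⁴/(1−0.64) = 8720 W m⁻².
S = L/(4πd²) → d = √(L/4πS) = √(1.49×10^25/(4π·8720)) = 1.166×10^10 m = 0.07795 AU.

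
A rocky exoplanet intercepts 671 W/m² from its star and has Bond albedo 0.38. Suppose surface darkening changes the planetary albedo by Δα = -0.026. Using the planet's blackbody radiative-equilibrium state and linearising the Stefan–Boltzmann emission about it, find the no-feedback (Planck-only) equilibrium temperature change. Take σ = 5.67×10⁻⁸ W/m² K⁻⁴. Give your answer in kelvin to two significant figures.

Unperturbed T_e = [671.0·(1−0.38)/(4σ)]^¼ = 207.0 K.
ΔF = −(S/4)Δα = −(671.0/4)×(-0.026) = 4.361 W/m².
Linearising σT⁴ gives d(σT⁴)/dT = 4σT_e³ = 2.010 W/m² per K.
So ΔT₀ = 4.361/2.010 = 2.17 K.

2.2 K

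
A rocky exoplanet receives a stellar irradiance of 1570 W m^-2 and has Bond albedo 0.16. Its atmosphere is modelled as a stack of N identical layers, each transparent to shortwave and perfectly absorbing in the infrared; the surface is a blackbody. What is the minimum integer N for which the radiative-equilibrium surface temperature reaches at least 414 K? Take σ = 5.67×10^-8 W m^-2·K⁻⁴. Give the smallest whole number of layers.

5

OLR = S(1−α)/4 = 329.7 W m^-2; the top layer radiates at T_e = 276.1 K.
T_s = (N+1)^(1/4)·T_e ≥ 414 K requires N+1 ≥ (T_s/T_e)⁴ = (414/276.1)⁴ = 5.052.
So N ≥ 4.052; the smallest integer is N = 5.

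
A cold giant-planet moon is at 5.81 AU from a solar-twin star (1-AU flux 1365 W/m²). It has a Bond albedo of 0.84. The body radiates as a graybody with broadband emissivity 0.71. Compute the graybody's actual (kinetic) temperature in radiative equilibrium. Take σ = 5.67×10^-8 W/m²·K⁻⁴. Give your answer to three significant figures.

By the inverse-square law, S = 1365/5.81² = 40.44 W/m².
Averaging over the sphere, the absorbed flux is S(1−α)/4 = 1.617 W/m².
Radiative balance εσT⁴ = 1.617 gives T = [1.617/(0.71·σ)]^(1/4) = 79.62 K.

79.6 kelvin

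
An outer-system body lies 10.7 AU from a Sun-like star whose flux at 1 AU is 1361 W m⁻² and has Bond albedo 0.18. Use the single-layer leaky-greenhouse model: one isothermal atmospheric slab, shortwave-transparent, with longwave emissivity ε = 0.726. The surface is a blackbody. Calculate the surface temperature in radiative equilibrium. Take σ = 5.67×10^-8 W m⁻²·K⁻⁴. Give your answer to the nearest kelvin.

91 K

Flux at the orbit: S = 1361/(10.7)² = 11.89 W m⁻².
The planet radiates to space at T_e = [S(1−α)/(4σ)]^(1/4) = 80.97 K.
The surface balance (absorbed SW + ε·downward IR = σT_s⁴) with T_a⁴ = T_s⁴/2 reduces to T_s = T_e·[2/(2−ε)]^¼ = 90.63 K.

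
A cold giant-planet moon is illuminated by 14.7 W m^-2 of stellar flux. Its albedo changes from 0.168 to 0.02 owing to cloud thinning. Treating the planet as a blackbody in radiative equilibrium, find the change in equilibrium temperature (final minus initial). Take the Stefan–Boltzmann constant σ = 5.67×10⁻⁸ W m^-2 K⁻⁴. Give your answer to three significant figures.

3.58 kelvin

With α = 0.168, T₁ = 85.69 K.
Final:   T₂ = [S(1−0.02)/(4σ)]^(1/4) = 89.27 K.
Change: 89.27 − 85.69 = 3.580 K.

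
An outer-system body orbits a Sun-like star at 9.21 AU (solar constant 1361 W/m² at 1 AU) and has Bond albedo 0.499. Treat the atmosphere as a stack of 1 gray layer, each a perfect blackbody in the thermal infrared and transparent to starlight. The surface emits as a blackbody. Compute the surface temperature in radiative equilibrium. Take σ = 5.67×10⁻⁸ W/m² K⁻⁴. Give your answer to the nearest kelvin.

Flux at the orbit: S = 1361/(9.21)² = 16.04 W/m².
OLR = S(1−α)/4 = 2.010 W/m²; the top layer radiates at T_e = 77.16 K.
For an N-layer opaque stack, T_s⁴ = (N+1)T_e⁴, hence T_s = (2)^(1/4)×77.16 K = 91.76 K.

92 K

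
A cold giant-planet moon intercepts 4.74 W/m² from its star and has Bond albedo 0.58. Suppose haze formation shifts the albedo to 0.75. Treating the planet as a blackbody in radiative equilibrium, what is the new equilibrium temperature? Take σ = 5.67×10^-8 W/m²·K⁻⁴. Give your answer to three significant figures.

47.8 K

T₂ = [S(1−α₂)/(4σ)]^(1/4) = [4.740·0.25/(4σ)]^(1/4) = 47.81 K.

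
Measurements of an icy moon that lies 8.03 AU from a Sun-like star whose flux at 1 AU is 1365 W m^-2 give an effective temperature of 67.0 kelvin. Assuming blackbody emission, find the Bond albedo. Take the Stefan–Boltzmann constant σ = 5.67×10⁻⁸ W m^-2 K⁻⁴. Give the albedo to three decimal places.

By the inverse-square law, S = 1365/8.03² = 21.17 W m^-2.
From σT⁴ = S(1−α)/4 we invert for α: 1−α = 4σT⁴/S.
4σT⁴ = 4·5.67×10⁻⁸·(67.0)⁴ = 4.570 W m^-2.
1−α = 4.570/21.17 = 0.2159, so α = 0.7841.

0.784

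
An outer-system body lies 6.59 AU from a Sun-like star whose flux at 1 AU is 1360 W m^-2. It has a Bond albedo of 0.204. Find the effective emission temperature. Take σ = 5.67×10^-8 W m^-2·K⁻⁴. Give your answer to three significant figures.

Flux at the orbit: S = 1360/(6.59)² = 31.32 W m^-2.
Absorbed flux (global mean): S(1−α)/4 = 31.32·0.796/4 = 6.232 W m^-2.
Set σT⁴ = 6.232 → T = (6.232/σ)^(1/4) = 102.4 K.

102 K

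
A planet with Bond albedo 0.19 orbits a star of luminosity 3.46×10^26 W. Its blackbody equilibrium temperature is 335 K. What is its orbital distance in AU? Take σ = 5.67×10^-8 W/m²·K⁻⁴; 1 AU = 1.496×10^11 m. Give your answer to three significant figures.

Energy balance gives S = 4σT⁴/(1−α) = 3526 W/m².
S = L/(4πd²) → d = √(L/4πS) = √(3.46×10^26/(4π·3526)) = 8.836×10^10 m = 0.5907 AU.

0.591 AU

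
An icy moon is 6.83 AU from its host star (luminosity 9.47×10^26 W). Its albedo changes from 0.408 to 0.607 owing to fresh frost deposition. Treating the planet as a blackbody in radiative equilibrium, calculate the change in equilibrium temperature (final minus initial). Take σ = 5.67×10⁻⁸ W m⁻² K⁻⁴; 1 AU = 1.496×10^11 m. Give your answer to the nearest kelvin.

-11 K

d = 6.83 × 1.496×10^11 m = 1.022×10^12 m.
Flux at the orbit: S = L/(4πd²) = 9.47×10^26/(4π·(1.02×10^12)²) = 72.18 W m⁻².
Before: T₁ = [72.18·0.592/(4σ)]^(1/4) = 117.2 K.
After:  T₂ = [72.18·0.393/(4σ)]^(1/4) = 105.8 K.
Change: 105.8 − 117.2 = -11.41 K.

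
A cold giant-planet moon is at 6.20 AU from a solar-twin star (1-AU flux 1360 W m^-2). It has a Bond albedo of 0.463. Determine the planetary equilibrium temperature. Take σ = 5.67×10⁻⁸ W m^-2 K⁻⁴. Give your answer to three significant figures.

95.7 K

Flux at the orbit: S = 1360/(6.20)² = 35.38 W m^-2.
The planet absorbs (1−α)S over its disc πR² and re-emits over 4πR², so the mean absorbed flux is (1−0.463)·35.38/4 = 4.750 W m^-2.
Balancing against σT⁴: T = (4.750/5.67×10⁻⁸)^(1/4) = 95.67 K.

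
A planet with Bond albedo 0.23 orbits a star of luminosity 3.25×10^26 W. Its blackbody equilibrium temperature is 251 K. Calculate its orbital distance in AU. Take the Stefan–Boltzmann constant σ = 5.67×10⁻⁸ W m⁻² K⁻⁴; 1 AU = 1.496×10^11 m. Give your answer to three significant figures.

0.994 AU

Required flux: S = 4σT⁴/(1−α) = 1169 W m⁻².
Then d = [L/(4πS)]^(1/2) = 1.487×10^11 m, i.e. 0.9942 AU.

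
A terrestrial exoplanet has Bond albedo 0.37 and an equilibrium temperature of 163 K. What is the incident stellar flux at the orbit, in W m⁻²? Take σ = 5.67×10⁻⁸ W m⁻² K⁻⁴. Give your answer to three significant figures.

254 W m⁻²

From S(1−α)/4 = σT⁴: S = 4σT⁴/(1−α).
σT⁴ = 5.67×10⁻⁸·(163)⁴ = 40.03 W m⁻².
So S = 4×40.03/(1−0.37) = 254.1 W m⁻².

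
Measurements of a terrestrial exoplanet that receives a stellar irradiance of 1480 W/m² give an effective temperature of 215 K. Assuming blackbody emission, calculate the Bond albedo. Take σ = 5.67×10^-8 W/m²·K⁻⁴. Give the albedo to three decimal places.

Rearranging the radiative balance, α = 1 − 4σT⁴/S.
σT⁴ = 121.2 W/m², so 4σT⁴ = 484.6 W/m².
Hence α = 1 − 484.6/1480 = 0.6726.

0.673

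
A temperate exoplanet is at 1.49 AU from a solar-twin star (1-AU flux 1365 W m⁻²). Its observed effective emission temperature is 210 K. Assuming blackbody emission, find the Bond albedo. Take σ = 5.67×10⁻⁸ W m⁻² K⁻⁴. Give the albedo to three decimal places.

0.283

Irradiance scales as 1/d², so S = 1365 W m⁻² × (1/1.49)² = 614.8 W m⁻².
From σT⁴ = S(1−α)/4 we invert for α: 1−α = 4σT⁴/S.
σT⁴ = 110.3 W m⁻², so 4σT⁴ = 441.1 W m⁻².
1−α = 441.1/614.8 = 0.7174, so α = 0.2826.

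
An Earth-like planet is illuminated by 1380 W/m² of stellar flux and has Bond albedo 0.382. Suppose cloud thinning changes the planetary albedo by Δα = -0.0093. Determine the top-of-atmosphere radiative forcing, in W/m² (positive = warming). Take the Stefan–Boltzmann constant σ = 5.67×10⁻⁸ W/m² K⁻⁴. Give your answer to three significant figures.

3.21 W/m²

TOA radiative forcing: ΔF = −S·Δα/4 = −1380·(-0.0093)/4 = 3.208 W/m².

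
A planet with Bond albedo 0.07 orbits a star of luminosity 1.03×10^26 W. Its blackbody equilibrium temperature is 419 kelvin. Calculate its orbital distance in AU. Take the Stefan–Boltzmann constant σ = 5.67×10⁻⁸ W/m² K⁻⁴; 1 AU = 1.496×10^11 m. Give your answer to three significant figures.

Required flux: S = 4σT⁴/(1−α) = 7517 W/m².
Then d = [L/(4πS)]^(1/2) = 3.302×10^10 m, i.e. 0.2207 AU.

0.221 AU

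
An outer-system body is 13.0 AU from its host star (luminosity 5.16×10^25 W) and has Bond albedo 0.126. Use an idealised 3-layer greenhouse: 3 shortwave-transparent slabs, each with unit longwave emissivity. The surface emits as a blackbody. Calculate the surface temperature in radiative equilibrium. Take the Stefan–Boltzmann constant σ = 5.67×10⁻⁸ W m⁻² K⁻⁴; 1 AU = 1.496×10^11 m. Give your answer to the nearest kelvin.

64 K

Orbital distance: d = 13.0 AU = 1.945×10^12 m.
S = L/(4πd²) = 1.086 W m⁻².
OLR = S(1−α)/4 = 0.2372 W m⁻²; the top layer radiates at T_e = 45.23 K.
With N = 3 opaque layers, T_s = (N+1)^(1/4)·T_e = 4^(1/4)·45.23 = 63.96 K.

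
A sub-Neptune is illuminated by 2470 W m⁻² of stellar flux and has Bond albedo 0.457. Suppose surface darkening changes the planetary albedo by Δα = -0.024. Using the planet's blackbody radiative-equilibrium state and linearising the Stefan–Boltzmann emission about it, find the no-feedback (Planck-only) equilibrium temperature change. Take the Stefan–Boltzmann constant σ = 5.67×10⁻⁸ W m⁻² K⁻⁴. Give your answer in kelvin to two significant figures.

3.1 kelvin

Reference equilibrium: T_e = [S(1−α)/(4σ)]^(1/4) = 277.3 K.
The change in absorbed flux is Δ[S(1−α)/4] = −SΔα/4 = 14.82 W m⁻².
Planck response: λ_P = 4σT_e³ = 4·5.67×10⁻⁸·(277.3)³ = 4.837 W m⁻²/K.
ΔT₀ = ΔF/λ_P = 14.82/4.837 = 3.06 K.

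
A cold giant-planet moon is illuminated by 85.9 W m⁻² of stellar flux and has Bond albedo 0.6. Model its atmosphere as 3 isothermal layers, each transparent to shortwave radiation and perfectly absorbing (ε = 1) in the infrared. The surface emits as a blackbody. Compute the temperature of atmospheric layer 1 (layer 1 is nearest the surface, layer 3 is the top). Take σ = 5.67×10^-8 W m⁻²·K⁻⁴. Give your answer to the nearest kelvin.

OLR = S(1−α)/4 = 8.590 W m⁻²; the top layer radiates at T_e = 110.9 K.
Each opaque layer satisfies 2T_j⁴ = T_{j−1}⁴ + T_{j+1}⁴, giving T_k⁴ = (N+1−k)T_e⁴.
With k = 1: T_1 = (3+1−1)^¼·110.9 K = 146.0 K.

146 K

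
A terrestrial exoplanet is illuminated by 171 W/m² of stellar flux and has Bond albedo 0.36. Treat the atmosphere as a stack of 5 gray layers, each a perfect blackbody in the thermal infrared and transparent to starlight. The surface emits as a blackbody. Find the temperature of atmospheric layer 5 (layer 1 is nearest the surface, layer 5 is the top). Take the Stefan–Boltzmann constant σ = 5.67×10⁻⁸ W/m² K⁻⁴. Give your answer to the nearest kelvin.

Top-of-atmosphere balance: σT_e⁴ = S(1−α)/4 = 27.36 W/m² → T_e = 148.2 K.
In the N-layer model, layer k (counted from the surface) has T_k = (N+1−k)^(1/4)·T_e.
With k = 5: T_5 = (5+1−5)^¼·148.2 K = 148.2 K.

148 K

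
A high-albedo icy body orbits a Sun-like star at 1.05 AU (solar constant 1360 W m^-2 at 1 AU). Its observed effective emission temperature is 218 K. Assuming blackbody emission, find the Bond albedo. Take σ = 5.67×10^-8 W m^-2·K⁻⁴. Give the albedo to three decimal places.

0.585

Flux at the orbit: S = 1360/(1.05)² = 1234 W m^-2.
Rearranging the radiative balance, α = 1 − 4σT⁴/S.
4σT⁴ = 4·5.67×10⁻⁸·(218)⁴ = 512.2 W m^-2.
Hence α = 1 − 512.2/1234 = 0.5848.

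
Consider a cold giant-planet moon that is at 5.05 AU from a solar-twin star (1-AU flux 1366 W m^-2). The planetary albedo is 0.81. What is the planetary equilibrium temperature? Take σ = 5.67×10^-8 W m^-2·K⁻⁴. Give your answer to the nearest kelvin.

By the inverse-square law, S = 1366/5.05² = 53.56 W m^-2.
The planet absorbs (1−α)S over its disc πR² and re-emits over 4πR², so the mean absorbed flux is (1−0.81)·53.56/4 = 2.544 W m^-2.
Balancing against σT⁴: T = (2.544/5.67×10⁻⁸)^(1/4) = 81.85 K.

82 K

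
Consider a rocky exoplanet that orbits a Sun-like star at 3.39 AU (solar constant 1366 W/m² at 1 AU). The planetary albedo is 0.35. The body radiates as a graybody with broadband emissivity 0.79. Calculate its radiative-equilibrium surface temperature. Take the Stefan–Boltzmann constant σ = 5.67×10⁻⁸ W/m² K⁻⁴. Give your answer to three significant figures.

Flux at the orbit: S = 1366/(3.39)² = 118.9 W/m².
Absorbed flux (global mean): S(1−α)/4 = 118.9·0.65/4 = 19.32 W/m².
Radiative balance εσT⁴ = 19.32 gives T = [19.32/(0.79·σ)]^(1/4) = 144.1 K.

144 K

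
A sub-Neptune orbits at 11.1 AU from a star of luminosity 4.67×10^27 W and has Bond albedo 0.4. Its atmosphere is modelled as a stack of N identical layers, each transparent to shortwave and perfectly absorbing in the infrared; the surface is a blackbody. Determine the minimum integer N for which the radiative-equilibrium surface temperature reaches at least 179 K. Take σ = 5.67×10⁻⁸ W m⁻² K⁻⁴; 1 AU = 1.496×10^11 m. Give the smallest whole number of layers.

2

d = 11.1 × 1.496×10^11 m = 1.661×10^12 m.
Flux at the orbit: S = L/(4πd²) = 4.67×10^27/(4π·(1.66×10^12)²) = 134.8 W m⁻².
The effective emission temperature is T_e = [S(1−α)/(4σ)]^¼ = 137.4 K.
T_s = (N+1)^(1/4)·T_e ≥ 179 K requires N+1 ≥ (T_s/T_e)⁴ = (179/137.4)⁴ = 2.879.
Rounding up, N = 2.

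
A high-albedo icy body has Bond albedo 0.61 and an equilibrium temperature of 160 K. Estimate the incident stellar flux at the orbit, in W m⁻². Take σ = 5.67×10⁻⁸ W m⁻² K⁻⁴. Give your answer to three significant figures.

Invert the energy balance for S: S = 4σT⁴/(1−α).
The emitted flux is σT⁴ = 37.16 W m⁻².
S = 4·37.16/0.39 = 381.1 W m⁻².

381 W m⁻²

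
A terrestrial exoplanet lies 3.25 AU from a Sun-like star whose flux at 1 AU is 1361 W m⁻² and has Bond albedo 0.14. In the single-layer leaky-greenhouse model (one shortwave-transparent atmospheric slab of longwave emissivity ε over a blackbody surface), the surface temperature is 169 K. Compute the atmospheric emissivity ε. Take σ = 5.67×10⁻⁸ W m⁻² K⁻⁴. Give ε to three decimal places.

Flux at the orbit: S = 1361/(3.25)² = 128.9 W m⁻².
TOA balance gives T_e = 148.7 K.
Since (2−ε)/2 = (T_e/T_s)⁴ = 0.5990, ε = 0.8021.

0.802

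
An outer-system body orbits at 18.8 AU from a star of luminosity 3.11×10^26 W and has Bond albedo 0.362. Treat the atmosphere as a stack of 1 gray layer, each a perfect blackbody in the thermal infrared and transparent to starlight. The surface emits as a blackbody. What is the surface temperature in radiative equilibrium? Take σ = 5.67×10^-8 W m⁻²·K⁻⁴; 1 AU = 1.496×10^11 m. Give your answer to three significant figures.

d = 18.8 × 1.496×10^11 m = 2.812×10^12 m.
Flux at the orbit: S = L/(4πd²) = 3.11×10^26/(4π·(2.81×10^12)²) = 3.129 W m⁻².
Top-of-atmosphere balance: σT_e⁴ = S(1−α)/4 = 0.4990 W m⁻² → T_e = 54.47 K.
Layer-by-layer balance gives σT_s⁴ = (N+1)σT_e⁴, so T_s = 2^¼·54.47 = 64.77 K.

64.8 kelvin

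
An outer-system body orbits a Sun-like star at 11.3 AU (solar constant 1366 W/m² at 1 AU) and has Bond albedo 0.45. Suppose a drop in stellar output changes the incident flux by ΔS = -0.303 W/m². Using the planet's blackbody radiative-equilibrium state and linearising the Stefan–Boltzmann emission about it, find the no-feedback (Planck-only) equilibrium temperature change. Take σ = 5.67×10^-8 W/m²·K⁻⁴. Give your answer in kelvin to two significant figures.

-0.51 K

Flux at the orbit: S = 1366/(11.3)² = 10.70 W/m².
Reference equilibrium: T_e = [S(1−α)/(4σ)]^(1/4) = 71.37 K.
TOA radiative forcing: ΔF = (1−α)ΔS/4 = 0.55·(-0.303)/4 = -0.04166 W/m².
Planck response: λ_P = 4σT_e³ = 4·5.67×10⁻⁸·(71.37)³ = 0.08244 W/m²/K.
So ΔT₀ = -0.04166/0.08244 = -0.505 K.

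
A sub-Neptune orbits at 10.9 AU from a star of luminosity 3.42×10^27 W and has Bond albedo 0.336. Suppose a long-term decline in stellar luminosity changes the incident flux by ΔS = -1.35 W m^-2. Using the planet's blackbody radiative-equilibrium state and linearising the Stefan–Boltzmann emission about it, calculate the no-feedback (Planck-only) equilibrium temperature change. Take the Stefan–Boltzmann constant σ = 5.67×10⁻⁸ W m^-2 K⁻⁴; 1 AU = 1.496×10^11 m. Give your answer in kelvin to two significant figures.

d = 10.9 × 1.496×10^11 m = 1.631×10^12 m.
Spreading L over a sphere of radius d: S = 3.42×10^27/(4π·1.63×10^12²) = 102.4 W m^-2.
The baseline emission temperature is T_e = 131.6 K.
Only a fraction (1−α) is absorbed and it's spread over 4πR², so ΔF = (1−α)ΔS/4 = -0.2241 W m^-2.
Linearising σT⁴ gives d(σT⁴)/dT = 4σT_e³ = 0.5165 W m^-2 per K.
Hence the no-feedback warming is ΔF/(4σT_e³) = -0.434 K.

-0.43 K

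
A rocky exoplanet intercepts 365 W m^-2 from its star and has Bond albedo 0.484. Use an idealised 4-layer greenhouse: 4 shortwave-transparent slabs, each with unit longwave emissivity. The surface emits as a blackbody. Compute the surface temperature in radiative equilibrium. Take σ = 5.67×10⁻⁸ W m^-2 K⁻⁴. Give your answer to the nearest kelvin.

254 K

OLR = S(1−α)/4 = 47.09 W m^-2; the top layer radiates at T_e = 169.8 K.
With N = 4 opaque layers, T_s = (N+1)^(1/4)·T_e = 5^(1/4)·169.8 = 253.8 K.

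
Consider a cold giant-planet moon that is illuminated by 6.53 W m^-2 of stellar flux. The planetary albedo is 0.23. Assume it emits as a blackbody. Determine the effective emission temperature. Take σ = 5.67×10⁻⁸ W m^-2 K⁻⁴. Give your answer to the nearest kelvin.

Averaging over the sphere, the absorbed flux is S(1−α)/4 = 1.257 W m^-2.
In equilibrium σT⁴ equals this, so T = 68.62 K.

69 K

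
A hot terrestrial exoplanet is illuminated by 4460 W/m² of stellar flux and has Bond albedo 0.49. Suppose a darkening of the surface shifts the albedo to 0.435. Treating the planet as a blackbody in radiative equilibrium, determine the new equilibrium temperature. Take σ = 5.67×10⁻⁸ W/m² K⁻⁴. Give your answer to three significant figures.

325 kelvin

T₂ = [S(1−α₂)/(4σ)]^(1/4) = [4460·0.565/(4σ)]^(1/4) = 324.7 K.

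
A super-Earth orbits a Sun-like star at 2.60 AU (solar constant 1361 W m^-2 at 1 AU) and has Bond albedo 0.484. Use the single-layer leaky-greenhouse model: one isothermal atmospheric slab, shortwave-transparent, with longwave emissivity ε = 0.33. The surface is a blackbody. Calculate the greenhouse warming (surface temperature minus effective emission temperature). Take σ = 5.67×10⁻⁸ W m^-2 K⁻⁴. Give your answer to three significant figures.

Irradiance scales as 1/d², so S = 1361 W m^-2 × (1/2.60)² = 201.3 W m^-2.
Effective emission temperature (TOA balance): σT_e⁴ = S(1−α)/4 = 25.97 W m^-2 → T_e = 146.3 K.
Surface balance with a leaky layer gives σT_s⁴ = σT_e⁴·2/(2−ε), so T_s = T_e·[2/(2−0.33)]^(1/4) = 153.0 K.
The atmosphere warms the surface by 6.746 K.

6.75 K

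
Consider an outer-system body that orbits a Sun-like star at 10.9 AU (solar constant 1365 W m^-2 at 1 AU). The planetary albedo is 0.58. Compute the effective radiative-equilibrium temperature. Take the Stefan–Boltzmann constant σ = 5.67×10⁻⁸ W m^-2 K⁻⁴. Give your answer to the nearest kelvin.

68 K

By the inverse-square law, S = 1365/10.9² = 11.49 W m^-2.
The planet absorbs (1−α)S over its disc πR² and re-emits over 4πR², so the mean absorbed flux is (1−0.58)·11.49/4 = 1.206 W m^-2.
In equilibrium σT⁴ equals this, so T = 67.92 K.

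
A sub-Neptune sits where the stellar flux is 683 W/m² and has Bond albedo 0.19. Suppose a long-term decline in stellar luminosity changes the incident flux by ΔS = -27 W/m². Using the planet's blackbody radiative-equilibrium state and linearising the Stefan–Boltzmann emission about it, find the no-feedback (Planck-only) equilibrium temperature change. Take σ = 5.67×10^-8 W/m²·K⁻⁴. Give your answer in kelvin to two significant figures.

-2.2 K

Reference equilibrium: T_e = [S(1−α)/(4σ)]^(1/4) = 222.2 K.
ΔF = Δ[S(1−α)]/4 = (1−0.19)·-27/4 = -5.468 W/m².
Planck response: λ_P = 4σT_e³ = 4·5.67×10⁻⁸·(222.2)³ = 2.489 W/m²/K.
Hence the no-feedback warming is ΔF/(4σT_e³) = -2.20 K.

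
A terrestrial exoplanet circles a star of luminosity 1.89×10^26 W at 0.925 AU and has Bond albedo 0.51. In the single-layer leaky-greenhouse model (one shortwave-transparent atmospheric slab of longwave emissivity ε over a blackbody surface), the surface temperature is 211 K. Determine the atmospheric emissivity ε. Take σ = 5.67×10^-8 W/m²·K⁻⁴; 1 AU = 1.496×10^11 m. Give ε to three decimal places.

0.288

Orbital distance: d = 0.925 AU = 1.384×10^11 m.
S = L/(4πd²) = 785.4 W/m².
Effective temperature: T_e = [S(1−α)/(4σ)]^(1/4) = 203.0 K.
Inverting T_s⁴ = 2T_e⁴/(2−ε): (T_e/T_s)⁴ = 0.8561, so ε = 2(1 − 0.8561) = 0.2878.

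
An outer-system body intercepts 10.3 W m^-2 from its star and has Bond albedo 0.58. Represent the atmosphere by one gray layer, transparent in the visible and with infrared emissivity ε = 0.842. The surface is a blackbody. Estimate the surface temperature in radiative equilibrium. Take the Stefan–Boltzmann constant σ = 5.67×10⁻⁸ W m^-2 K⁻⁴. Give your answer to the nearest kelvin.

76 K

At the top of the atmosphere, σT_e⁴ = S(1−α)/4 = 1.082 W m^-2, giving T_e = 66.09 K.
For a single slab of emissivity ε, T_s⁴ = 2T_e⁴/(2−ε); thus T_s = 66.09·(1.727)^(1/4) = 75.76 K.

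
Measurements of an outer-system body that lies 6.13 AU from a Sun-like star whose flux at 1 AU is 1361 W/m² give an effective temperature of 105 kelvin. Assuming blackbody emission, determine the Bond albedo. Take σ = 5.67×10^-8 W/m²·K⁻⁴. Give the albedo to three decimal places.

0.239

By the inverse-square law, S = 1361/6.13² = 36.22 W/m².
Rearranging the radiative balance, α = 1 − 4σT⁴/S.
4σT⁴ = 4·5.67×10⁻⁸·(105)⁴ = 27.57 W/m².
Hence α = 1 − 27.57/36.22 = 0.2389.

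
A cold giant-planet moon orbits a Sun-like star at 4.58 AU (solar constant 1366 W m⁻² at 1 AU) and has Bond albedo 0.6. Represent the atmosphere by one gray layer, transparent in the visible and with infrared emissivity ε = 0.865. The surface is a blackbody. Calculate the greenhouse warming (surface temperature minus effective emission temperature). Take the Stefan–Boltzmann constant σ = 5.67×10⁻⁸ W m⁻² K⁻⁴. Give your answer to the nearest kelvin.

Irradiance scales as 1/d², so S = 1366 W m⁻² × (1/4.58)² = 65.12 W m⁻².
Effective emission temperature (TOA balance): σT_e⁴ = S(1−α)/4 = 6.512 W m⁻² → T_e = 103.5 K.
Surface balance with a leaky layer gives σT_s⁴ = σT_e⁴·2/(2−ε), so T_s = T_e·[2/(2−0.865)]^(1/4) = 119.3 K.
Greenhouse warming: T_s − T_e = 15.75 K.

16 K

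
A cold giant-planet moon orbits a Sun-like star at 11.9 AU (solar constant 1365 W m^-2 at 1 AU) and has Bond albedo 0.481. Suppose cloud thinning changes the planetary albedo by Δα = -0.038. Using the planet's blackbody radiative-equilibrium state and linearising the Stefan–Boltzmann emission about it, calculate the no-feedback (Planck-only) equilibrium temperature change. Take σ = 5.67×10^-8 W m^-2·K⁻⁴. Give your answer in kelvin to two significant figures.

1.3 K

By the inverse-square law, S = 1365/11.9² = 9.639 W m^-2.
The baseline emission temperature is T_e = 68.53 K.
ΔF = −(S/4)Δα = −(9.639/4)×(-0.038) = 0.09157 W m^-2.
The Planck feedback parameter is 4σT_e³ = 0.07300 W m^-2/K.
ΔT₀ = ΔF/λ_P = 0.09157/0.07300 = 1.25 K.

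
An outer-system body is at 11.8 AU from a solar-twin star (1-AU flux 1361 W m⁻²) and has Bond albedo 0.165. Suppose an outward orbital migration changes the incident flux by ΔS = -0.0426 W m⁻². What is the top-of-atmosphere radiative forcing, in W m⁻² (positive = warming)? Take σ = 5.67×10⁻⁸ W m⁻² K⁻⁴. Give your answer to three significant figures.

Flux at the orbit: S = 1361/(11.8)² = 9.774 W m⁻².
TOA radiative forcing: ΔF = (1−α)ΔS/4 = 0.835·(-0.0426)/4 = -0.008893 W m⁻².

-0.00889 W m⁻²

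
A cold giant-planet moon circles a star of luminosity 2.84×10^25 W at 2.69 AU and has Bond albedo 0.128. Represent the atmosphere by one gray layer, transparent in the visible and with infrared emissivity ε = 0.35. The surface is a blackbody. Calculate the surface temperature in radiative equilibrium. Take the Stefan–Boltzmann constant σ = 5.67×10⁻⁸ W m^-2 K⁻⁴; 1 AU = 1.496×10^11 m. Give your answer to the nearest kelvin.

90 K

Orbital distance: d = 2.69 AU = 4.024×10^11 m.
Spreading L over a sphere of radius d: S = 2.84×10^25/(4π·4.02×10^11²) = 13.96 W m^-2.
At the top of the atmosphere, σT_e⁴ = S(1−α)/4 = 3.042 W m^-2, giving T_e = 85.59 K.
Surface balance with a leaky layer gives σT_s⁴ = σT_e⁴·2/(2−ε), so T_s = T_e·[2/(2−0.35)]^(1/4) = 89.80 K.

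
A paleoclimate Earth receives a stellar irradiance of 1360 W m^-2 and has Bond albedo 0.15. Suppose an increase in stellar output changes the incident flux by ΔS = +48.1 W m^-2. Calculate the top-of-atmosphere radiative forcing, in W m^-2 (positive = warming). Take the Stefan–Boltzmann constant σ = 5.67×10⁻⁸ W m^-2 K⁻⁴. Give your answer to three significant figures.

TOA radiative forcing: ΔF = (1−α)ΔS/4 = 0.85·(+48.1)/4 = 10.22 W m^-2.

10.2 W m^-2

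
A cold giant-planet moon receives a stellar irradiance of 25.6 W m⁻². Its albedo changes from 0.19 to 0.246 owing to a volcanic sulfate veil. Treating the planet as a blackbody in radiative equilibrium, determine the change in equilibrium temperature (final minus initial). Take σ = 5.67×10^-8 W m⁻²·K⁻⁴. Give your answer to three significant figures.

Initial: T₁ = [S(1−0.19)/(4σ)]^(1/4) = 97.78 K.
After:  T₂ = [25.60·0.754/(4σ)]^(1/4) = 96.05 K.
ΔT = T₂ − T₁ = -1.736 K.

-1.74 kelvin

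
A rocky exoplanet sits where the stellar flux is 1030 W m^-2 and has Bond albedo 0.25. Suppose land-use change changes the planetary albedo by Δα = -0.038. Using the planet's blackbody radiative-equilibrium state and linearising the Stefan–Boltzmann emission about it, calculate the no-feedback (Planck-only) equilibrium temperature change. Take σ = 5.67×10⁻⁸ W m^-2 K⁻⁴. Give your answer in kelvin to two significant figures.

The baseline emission temperature is T_e = 241.6 K.
ΔF = −(S/4)Δα = −(1030/4)×(-0.038) = 9.785 W m^-2.
Linearising σT⁴ gives d(σT⁴)/dT = 4σT_e³ = 3.198 W m^-2 per K.
ΔT₀ = ΔF/λ_P = 9.785/3.198 = 3.06 K.

3.1 kelvin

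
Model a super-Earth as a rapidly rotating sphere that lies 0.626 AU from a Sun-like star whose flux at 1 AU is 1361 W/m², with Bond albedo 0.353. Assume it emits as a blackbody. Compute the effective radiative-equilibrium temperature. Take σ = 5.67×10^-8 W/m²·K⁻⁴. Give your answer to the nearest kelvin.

By the inverse-square law, S = 1361/0.626² = 3473 W/m².
Absorbed flux (global mean): S(1−α)/4 = 3473·0.647/4 = 561.8 W/m².
Balancing against σT⁴: T = (561.8/5.67×10⁻⁸)^(1/4) = 315.5 K.

315 K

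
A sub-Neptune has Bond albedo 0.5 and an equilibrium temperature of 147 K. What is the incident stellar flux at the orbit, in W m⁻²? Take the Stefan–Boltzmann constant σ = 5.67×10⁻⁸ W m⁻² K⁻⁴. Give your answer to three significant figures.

212 W m⁻²

Invert the energy balance for S: S = 4σT⁴/(1−α).
σT⁴ = 5.67×10⁻⁸·(147)⁴ = 26.48 W m⁻².
S = 4·26.48/0.5 = 211.8 W m⁻².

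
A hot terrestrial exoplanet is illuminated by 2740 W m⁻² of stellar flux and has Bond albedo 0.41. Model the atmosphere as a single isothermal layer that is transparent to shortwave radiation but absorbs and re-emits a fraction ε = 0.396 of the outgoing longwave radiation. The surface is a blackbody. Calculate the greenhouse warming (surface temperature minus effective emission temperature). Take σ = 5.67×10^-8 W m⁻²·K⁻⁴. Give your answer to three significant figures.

Effective emission temperature (TOA balance): σT_e⁴ = S(1−α)/4 = 404.2 W m⁻² → T_e = 290.6 K.
For a single slab of emissivity ε, T_s⁴ = 2T_e⁴/(2−ε); thus T_s = 290.6·(1.247)^(1/4) = 307.0 K.
Greenhouse warming: T_s − T_e = 16.48 K.

16.5 K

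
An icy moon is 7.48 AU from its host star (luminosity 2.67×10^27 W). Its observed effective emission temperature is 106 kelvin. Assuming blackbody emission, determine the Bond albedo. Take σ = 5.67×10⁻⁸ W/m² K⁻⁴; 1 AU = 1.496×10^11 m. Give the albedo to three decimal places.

d = 7.48 × 1.496×10^11 m = 1.119×10^12 m.
Flux at the orbit: S = L/(4πd²) = 2.67×10^27/(4π·(1.12×10^12)²) = 169.7 W/m².
Rearranging the radiative balance, α = 1 − 4σT⁴/S.
σT⁴ = 7.158 W/m², so 4σT⁴ = 28.63 W/m².
1−α = 28.63/169.7 = 0.1687, so α = 0.8313.

0.831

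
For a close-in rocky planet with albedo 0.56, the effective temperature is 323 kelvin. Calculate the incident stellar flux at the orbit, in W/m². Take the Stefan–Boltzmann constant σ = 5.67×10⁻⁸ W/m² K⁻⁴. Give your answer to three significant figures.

5610 W/m²

From S(1−α)/4 = σT⁴: S = 4σT⁴/(1−α).
The emitted flux is σT⁴ = 617.2 W/m².
S = 4·617.2/0.44 = 5610 W/m².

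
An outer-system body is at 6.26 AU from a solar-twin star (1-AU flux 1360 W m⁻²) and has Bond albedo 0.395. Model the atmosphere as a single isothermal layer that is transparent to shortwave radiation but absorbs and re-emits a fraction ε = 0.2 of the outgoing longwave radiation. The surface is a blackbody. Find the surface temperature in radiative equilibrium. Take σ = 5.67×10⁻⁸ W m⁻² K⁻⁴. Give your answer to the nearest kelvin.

By the inverse-square law, S = 1360/6.26² = 34.70 W m⁻².
The planet radiates to space at T_e = [S(1−α)/(4σ)]^(1/4) = 98.09 K.
The surface balance (absorbed SW + ε·downward IR = σT_s⁴) with T_a⁴ = T_s⁴/2 reduces to T_s = T_e·[2/(2−ε)]^¼ = 100.7 K.

101 K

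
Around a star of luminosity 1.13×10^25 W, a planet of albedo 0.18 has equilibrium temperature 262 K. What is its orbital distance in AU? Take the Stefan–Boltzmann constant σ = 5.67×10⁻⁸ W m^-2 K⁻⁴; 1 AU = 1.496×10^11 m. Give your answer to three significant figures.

Energy balance gives S = 4σT⁴/(1−α) = 1303 W m^-2.
S = L/(4πd²) → d = √(L/4πS) = √(1.13×10^25/(4π·1303)) = 2.627×10^10 m = 0.1756 AU.

0.176 AU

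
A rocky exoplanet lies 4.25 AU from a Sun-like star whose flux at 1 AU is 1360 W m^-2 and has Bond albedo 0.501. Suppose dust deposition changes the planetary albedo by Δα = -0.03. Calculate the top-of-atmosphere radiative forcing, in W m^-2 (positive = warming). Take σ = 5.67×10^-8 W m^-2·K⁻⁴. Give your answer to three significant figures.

By the inverse-square law, S = 1360/4.25² = 75.29 W m^-2.
The change in absorbed flux is Δ[S(1−α)/4] = −SΔα/4 = 0.5647 W m^-2.

0.565 W m^-2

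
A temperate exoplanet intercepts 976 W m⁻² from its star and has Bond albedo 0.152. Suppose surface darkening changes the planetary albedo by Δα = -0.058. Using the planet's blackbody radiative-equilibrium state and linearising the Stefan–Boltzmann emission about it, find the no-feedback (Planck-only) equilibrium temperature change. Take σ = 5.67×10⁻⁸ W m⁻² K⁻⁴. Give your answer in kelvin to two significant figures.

4.2 K

Reference equilibrium: T_e = [S(1−α)/(4σ)]^(1/4) = 245.8 K.
The change in absorbed flux is Δ[S(1−α)/4] = −SΔα/4 = 14.15 W m⁻².
Planck response: λ_P = 4σT_e³ = 4·5.67×10⁻⁸·(245.8)³ = 3.367 W m⁻²/K.
So ΔT₀ = 14.15/3.367 = 4.20 K.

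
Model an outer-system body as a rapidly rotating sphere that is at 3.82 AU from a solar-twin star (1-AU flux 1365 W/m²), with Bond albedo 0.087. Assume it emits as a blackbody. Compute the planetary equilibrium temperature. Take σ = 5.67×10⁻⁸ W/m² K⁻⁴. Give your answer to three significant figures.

Flux at the orbit: S = 1365/(3.82)² = 93.54 W/m².
Averaging over the sphere, the absorbed flux is S(1−α)/4 = 21.35 W/m².
In equilibrium σT⁴ equals this, so T = 139.3 K.

139 K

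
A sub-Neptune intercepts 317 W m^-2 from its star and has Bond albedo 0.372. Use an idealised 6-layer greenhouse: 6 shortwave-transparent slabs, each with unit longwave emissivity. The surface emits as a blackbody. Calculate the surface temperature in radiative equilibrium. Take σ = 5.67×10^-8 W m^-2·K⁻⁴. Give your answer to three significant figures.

The effective emission temperature is T_e = [S(1−α)/(4σ)]^¼ = 172.1 K.
With N = 6 opaque layers, T_s = (N+1)^(1/4)·T_e = 7^(1/4)·172.1 = 280.0 K.

280 kelvin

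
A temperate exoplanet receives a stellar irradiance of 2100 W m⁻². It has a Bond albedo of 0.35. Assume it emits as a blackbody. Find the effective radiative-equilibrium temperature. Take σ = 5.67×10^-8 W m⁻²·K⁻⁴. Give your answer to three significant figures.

279 K

The planet absorbs (1−α)S over its disc πR² and re-emits over 4πR², so the mean absorbed flux is (1−0.35)·2100/4 = 341.2 W m⁻².
In equilibrium σT⁴ equals this, so T = 278.5 K.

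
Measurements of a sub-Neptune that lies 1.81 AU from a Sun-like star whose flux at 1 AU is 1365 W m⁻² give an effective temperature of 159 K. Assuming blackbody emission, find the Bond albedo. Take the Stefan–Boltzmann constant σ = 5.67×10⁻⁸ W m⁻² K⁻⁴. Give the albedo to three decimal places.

0.652

Flux at the orbit: S = 1365/(1.81)² = 416.7 W m⁻².
Energy balance: S(1−α)/4 = σT⁴, so 1−α = 4σT⁴/S.
4σT⁴ = 4·5.67×10⁻⁸·(159)⁴ = 145.0 W m⁻².
1−α = 145.0/416.7 = 0.3479, so α = 0.6521.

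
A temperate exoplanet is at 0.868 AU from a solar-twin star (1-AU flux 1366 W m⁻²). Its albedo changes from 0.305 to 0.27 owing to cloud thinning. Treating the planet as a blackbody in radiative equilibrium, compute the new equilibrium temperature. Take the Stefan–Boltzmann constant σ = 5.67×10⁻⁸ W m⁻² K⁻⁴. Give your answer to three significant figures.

Irradiance scales as 1/d², so S = 1366 W m⁻² × (1/0.868)² = 1813 W m⁻².
With the new albedo, S(1−α₂)/4 = 330.9 W m⁻², so T₂ = 276.4 K.

276 kelvin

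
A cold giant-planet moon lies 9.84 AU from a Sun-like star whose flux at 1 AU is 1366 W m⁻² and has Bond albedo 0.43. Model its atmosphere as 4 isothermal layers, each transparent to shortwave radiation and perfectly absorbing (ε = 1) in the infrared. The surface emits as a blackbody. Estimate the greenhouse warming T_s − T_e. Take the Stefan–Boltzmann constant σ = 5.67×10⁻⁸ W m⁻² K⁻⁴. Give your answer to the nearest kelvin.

Irradiance scales as 1/d², so S = 1366 W m⁻² × (1/9.84)² = 14.11 W m⁻².
The effective emission temperature is T_e = [S(1−α)/(4σ)]^¼ = 77.17 K.
T_s = (N+1)^(1/4)·T_e = 115.4 K.
So the greenhouse effect raises the surface by 115.4 − 77.17 = 38.22 K.

38 K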